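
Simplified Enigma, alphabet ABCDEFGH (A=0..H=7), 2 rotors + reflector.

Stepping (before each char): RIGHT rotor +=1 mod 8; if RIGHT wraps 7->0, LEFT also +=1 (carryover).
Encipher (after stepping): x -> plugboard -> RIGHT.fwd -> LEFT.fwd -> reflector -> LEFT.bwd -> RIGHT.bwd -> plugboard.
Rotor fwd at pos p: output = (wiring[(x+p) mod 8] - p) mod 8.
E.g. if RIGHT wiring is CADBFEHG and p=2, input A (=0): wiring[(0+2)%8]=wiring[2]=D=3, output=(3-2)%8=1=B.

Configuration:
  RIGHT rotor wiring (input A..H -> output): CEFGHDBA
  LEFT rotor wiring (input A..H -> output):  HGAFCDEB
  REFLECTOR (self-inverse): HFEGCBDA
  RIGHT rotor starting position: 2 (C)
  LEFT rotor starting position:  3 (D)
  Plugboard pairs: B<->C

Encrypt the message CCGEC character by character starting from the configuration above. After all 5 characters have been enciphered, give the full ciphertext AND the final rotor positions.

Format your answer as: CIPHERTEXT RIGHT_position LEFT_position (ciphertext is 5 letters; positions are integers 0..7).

Char 1 ('C'): step: R->3, L=3; C->plug->B->R->E->L->G->refl->D->L'->G->R'->D->plug->D
Char 2 ('C'): step: R->4, L=3; C->plug->B->R->H->L->F->refl->B->L'->D->R'->A->plug->A
Char 3 ('G'): step: R->5, L=3; G->plug->G->R->B->L->H->refl->A->L'->C->R'->H->plug->H
Char 4 ('E'): step: R->6, L=3; E->plug->E->R->H->L->F->refl->B->L'->D->R'->A->plug->A
Char 5 ('C'): step: R->7, L=3; C->plug->B->R->D->L->B->refl->F->L'->H->R'->E->plug->E
Final: ciphertext=DAHAE, RIGHT=7, LEFT=3

Answer: DAHAE 7 3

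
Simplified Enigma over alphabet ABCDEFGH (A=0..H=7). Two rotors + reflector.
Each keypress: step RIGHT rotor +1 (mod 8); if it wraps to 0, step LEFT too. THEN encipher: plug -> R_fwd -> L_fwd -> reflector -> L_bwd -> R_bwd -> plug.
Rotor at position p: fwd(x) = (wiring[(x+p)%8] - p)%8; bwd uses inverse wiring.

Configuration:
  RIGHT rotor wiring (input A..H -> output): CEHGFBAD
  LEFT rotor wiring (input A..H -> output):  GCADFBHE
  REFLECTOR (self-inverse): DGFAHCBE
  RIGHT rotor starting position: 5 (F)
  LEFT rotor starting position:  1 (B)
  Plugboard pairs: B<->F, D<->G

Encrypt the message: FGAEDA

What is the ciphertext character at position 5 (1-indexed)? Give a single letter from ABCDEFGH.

Char 1 ('F'): step: R->6, L=1; F->plug->B->R->F->L->G->refl->B->L'->A->R'->F->plug->B
Char 2 ('G'): step: R->7, L=1; G->plug->D->R->A->L->B->refl->G->L'->F->R'->C->plug->C
Char 3 ('A'): step: R->0, L->2 (L advanced); A->plug->A->R->C->L->D->refl->A->L'->H->R'->C->plug->C
Char 4 ('E'): step: R->1, L=2; E->plug->E->R->A->L->G->refl->B->L'->B->R'->H->plug->H
Char 5 ('D'): step: R->2, L=2; D->plug->G->R->A->L->G->refl->B->L'->B->R'->F->plug->B

B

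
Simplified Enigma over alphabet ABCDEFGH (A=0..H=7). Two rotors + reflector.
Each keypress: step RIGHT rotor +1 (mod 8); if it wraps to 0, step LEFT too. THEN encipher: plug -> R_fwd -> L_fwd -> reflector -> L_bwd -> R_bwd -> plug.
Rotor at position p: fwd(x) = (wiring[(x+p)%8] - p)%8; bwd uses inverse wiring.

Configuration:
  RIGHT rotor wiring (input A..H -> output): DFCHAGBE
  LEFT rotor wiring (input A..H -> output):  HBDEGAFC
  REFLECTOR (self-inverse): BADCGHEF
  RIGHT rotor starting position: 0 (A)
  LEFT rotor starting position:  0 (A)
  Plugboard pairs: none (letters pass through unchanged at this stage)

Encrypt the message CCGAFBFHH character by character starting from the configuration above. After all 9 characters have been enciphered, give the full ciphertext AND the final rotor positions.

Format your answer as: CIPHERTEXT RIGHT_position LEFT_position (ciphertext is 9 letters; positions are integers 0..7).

Answer: FAHHAHAAB 1 1

Derivation:
Char 1 ('C'): step: R->1, L=0; C->plug->C->R->G->L->F->refl->H->L'->A->R'->F->plug->F
Char 2 ('C'): step: R->2, L=0; C->plug->C->R->G->L->F->refl->H->L'->A->R'->A->plug->A
Char 3 ('G'): step: R->3, L=0; G->plug->G->R->C->L->D->refl->C->L'->H->R'->H->plug->H
Char 4 ('A'): step: R->4, L=0; A->plug->A->R->E->L->G->refl->E->L'->D->R'->H->plug->H
Char 5 ('F'): step: R->5, L=0; F->plug->F->R->F->L->A->refl->B->L'->B->R'->A->plug->A
Char 6 ('B'): step: R->6, L=0; B->plug->B->R->G->L->F->refl->H->L'->A->R'->H->plug->H
Char 7 ('F'): step: R->7, L=0; F->plug->F->R->B->L->B->refl->A->L'->F->R'->A->plug->A
Char 8 ('H'): step: R->0, L->1 (L advanced); H->plug->H->R->E->L->H->refl->F->L'->D->R'->A->plug->A
Char 9 ('H'): step: R->1, L=1; H->plug->H->R->C->L->D->refl->C->L'->B->R'->B->plug->B
Final: ciphertext=FAHHAHAAB, RIGHT=1, LEFT=1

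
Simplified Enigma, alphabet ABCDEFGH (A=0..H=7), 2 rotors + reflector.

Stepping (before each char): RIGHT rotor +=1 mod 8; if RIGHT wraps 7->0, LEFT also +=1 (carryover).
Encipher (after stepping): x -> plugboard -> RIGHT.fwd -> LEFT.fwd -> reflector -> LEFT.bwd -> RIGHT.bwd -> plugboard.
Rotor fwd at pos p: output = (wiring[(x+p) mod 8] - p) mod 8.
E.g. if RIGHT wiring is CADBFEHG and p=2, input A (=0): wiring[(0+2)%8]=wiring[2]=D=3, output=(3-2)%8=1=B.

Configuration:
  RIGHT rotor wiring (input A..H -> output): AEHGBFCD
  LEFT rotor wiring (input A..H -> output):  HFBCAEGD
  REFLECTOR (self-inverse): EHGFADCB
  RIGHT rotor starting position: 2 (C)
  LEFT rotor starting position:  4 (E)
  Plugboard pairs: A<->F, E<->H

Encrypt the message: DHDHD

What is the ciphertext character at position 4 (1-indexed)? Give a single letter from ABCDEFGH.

Char 1 ('D'): step: R->3, L=4; D->plug->D->R->H->L->G->refl->C->L'->C->R'->C->plug->C
Char 2 ('H'): step: R->4, L=4; H->plug->E->R->E->L->D->refl->F->L'->G->R'->C->plug->C
Char 3 ('D'): step: R->5, L=4; D->plug->D->R->D->L->H->refl->B->L'->F->R'->B->plug->B
Char 4 ('H'): step: R->6, L=4; H->plug->E->R->B->L->A->refl->E->L'->A->R'->F->plug->A

A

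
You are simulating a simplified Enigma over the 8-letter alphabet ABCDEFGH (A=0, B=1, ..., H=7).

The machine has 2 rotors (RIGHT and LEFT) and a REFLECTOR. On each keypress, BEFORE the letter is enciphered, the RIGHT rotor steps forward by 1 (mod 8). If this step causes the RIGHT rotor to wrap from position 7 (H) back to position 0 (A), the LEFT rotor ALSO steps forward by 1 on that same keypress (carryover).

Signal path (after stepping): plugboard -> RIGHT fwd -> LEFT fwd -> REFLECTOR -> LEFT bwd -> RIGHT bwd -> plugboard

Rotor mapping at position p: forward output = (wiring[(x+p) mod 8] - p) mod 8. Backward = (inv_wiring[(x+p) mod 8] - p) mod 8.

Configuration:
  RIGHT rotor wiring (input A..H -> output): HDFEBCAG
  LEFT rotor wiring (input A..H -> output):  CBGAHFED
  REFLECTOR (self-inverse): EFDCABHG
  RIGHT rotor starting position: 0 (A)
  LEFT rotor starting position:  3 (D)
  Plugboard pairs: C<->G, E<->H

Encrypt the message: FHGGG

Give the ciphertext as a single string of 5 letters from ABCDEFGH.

Answer: ACECE

Derivation:
Char 1 ('F'): step: R->1, L=3; F->plug->F->R->H->L->D->refl->C->L'->C->R'->A->plug->A
Char 2 ('H'): step: R->2, L=3; H->plug->E->R->G->L->G->refl->H->L'->F->R'->G->plug->C
Char 3 ('G'): step: R->3, L=3; G->plug->C->R->H->L->D->refl->C->L'->C->R'->H->plug->E
Char 4 ('G'): step: R->4, L=3; G->plug->C->R->E->L->A->refl->E->L'->B->R'->G->plug->C
Char 5 ('G'): step: R->5, L=3; G->plug->C->R->B->L->E->refl->A->L'->E->R'->H->plug->E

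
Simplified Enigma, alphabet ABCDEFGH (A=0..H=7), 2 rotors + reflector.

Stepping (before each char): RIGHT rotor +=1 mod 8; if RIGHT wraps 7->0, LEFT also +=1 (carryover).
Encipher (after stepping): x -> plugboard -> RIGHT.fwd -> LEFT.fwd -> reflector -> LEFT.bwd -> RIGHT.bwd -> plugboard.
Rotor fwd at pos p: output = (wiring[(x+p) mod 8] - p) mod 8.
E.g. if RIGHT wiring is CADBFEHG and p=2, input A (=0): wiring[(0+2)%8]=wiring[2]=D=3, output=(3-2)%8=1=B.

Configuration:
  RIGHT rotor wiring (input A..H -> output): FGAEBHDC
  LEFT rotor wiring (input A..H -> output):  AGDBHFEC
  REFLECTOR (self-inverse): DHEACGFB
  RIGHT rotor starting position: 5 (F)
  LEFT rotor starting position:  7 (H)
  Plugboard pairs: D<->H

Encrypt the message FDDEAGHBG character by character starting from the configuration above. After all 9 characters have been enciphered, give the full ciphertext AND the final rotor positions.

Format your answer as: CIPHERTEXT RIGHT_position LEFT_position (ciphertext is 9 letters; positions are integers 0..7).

Char 1 ('F'): step: R->6, L=7; F->plug->F->R->G->L->G->refl->F->L'->H->R'->C->plug->C
Char 2 ('D'): step: R->7, L=7; D->plug->H->R->E->L->C->refl->E->L'->D->R'->A->plug->A
Char 3 ('D'): step: R->0, L->0 (L advanced); D->plug->H->R->C->L->D->refl->A->L'->A->R'->C->plug->C
Char 4 ('E'): step: R->1, L=0; E->plug->E->R->G->L->E->refl->C->L'->H->R'->B->plug->B
Char 5 ('A'): step: R->2, L=0; A->plug->A->R->G->L->E->refl->C->L'->H->R'->C->plug->C
Char 6 ('G'): step: R->3, L=0; G->plug->G->R->D->L->B->refl->H->L'->E->R'->C->plug->C
Char 7 ('H'): step: R->4, L=0; H->plug->D->R->G->L->E->refl->C->L'->H->R'->C->plug->C
Char 8 ('B'): step: R->5, L=0; B->plug->B->R->G->L->E->refl->C->L'->H->R'->G->plug->G
Char 9 ('G'): step: R->6, L=0; G->plug->G->R->D->L->B->refl->H->L'->E->R'->B->plug->B
Final: ciphertext=CACBCCCGB, RIGHT=6, LEFT=0

Answer: CACBCCCGB 6 0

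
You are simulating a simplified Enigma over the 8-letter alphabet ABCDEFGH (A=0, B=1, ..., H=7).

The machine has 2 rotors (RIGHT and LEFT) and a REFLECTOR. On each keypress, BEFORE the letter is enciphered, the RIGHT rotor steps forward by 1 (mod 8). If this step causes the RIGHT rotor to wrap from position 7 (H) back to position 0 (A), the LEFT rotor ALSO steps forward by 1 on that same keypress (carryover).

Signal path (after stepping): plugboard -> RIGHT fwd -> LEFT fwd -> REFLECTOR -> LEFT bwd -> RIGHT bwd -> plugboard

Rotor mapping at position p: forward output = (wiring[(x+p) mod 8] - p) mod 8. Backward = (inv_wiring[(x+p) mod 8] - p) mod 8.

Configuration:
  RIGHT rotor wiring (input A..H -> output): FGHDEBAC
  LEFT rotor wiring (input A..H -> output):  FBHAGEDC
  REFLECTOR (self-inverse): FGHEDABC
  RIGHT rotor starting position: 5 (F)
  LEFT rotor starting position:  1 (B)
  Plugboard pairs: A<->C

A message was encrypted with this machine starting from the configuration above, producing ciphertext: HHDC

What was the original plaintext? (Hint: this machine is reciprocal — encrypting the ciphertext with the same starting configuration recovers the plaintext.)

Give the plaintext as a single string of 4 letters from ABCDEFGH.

Answer: DBAE

Derivation:
Char 1 ('H'): step: R->6, L=1; H->plug->H->R->D->L->F->refl->A->L'->A->R'->D->plug->D
Char 2 ('H'): step: R->7, L=1; H->plug->H->R->B->L->G->refl->B->L'->G->R'->B->plug->B
Char 3 ('D'): step: R->0, L->2 (L advanced); D->plug->D->R->D->L->C->refl->H->L'->H->R'->C->plug->A
Char 4 ('C'): step: R->1, L=2; C->plug->A->R->F->L->A->refl->F->L'->A->R'->E->plug->E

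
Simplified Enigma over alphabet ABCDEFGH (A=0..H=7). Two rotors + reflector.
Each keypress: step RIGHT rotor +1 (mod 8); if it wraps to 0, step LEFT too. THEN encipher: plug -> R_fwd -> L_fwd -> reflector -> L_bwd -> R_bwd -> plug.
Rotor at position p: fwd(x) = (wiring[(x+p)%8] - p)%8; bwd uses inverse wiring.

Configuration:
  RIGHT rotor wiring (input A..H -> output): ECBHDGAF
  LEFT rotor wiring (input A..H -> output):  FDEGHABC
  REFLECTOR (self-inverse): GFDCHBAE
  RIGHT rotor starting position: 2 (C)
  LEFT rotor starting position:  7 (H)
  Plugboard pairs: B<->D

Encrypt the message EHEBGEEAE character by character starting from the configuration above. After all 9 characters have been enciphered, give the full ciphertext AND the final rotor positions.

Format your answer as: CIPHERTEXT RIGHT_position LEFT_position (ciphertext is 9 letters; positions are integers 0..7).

Char 1 ('E'): step: R->3, L=7; E->plug->E->R->C->L->E->refl->H->L'->E->R'->A->plug->A
Char 2 ('H'): step: R->4, L=7; H->plug->H->R->D->L->F->refl->B->L'->G->R'->F->plug->F
Char 3 ('E'): step: R->5, L=7; E->plug->E->R->F->L->A->refl->G->L'->B->R'->A->plug->A
Char 4 ('B'): step: R->6, L=7; B->plug->D->R->E->L->H->refl->E->L'->C->R'->A->plug->A
Char 5 ('G'): step: R->7, L=7; G->plug->G->R->H->L->C->refl->D->L'->A->R'->E->plug->E
Char 6 ('E'): step: R->0, L->0 (L advanced); E->plug->E->R->D->L->G->refl->A->L'->F->R'->H->plug->H
Char 7 ('E'): step: R->1, L=0; E->plug->E->R->F->L->A->refl->G->L'->D->R'->H->plug->H
Char 8 ('A'): step: R->2, L=0; A->plug->A->R->H->L->C->refl->D->L'->B->R'->C->plug->C
Char 9 ('E'): step: R->3, L=0; E->plug->E->R->C->L->E->refl->H->L'->E->R'->A->plug->A
Final: ciphertext=AFAAEHHCA, RIGHT=3, LEFT=0

Answer: AFAAEHHCA 3 0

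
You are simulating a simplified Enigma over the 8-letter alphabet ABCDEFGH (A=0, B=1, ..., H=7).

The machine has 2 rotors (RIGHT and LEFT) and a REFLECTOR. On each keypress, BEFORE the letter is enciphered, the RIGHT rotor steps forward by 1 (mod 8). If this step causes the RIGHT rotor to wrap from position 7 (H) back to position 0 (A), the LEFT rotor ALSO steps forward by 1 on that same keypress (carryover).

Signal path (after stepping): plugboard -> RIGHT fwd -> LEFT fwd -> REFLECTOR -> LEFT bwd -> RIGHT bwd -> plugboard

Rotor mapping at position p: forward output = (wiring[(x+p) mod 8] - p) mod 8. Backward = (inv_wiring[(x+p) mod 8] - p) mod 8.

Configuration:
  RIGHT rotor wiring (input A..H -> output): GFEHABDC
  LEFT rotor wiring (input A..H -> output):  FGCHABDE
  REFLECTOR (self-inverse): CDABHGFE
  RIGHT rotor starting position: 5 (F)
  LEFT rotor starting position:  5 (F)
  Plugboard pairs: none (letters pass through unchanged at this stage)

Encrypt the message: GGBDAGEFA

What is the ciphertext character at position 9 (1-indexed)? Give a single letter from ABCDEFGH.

Char 1 ('G'): step: R->6, L=5; G->plug->G->R->C->L->H->refl->E->L'->A->R'->C->plug->C
Char 2 ('G'): step: R->7, L=5; G->plug->G->R->C->L->H->refl->E->L'->A->R'->E->plug->E
Char 3 ('B'): step: R->0, L->6 (L advanced); B->plug->B->R->F->L->B->refl->D->L'->H->R'->D->plug->D
Char 4 ('D'): step: R->1, L=6; D->plug->D->R->H->L->D->refl->B->L'->F->R'->H->plug->H
Char 5 ('A'): step: R->2, L=6; A->plug->A->R->C->L->H->refl->E->L'->E->R'->G->plug->G
Char 6 ('G'): step: R->3, L=6; G->plug->G->R->C->L->H->refl->E->L'->E->R'->A->plug->A
Char 7 ('E'): step: R->4, L=6; E->plug->E->R->C->L->H->refl->E->L'->E->R'->A->plug->A
Char 8 ('F'): step: R->5, L=6; F->plug->F->R->H->L->D->refl->B->L'->F->R'->C->plug->C
Char 9 ('A'): step: R->6, L=6; A->plug->A->R->F->L->B->refl->D->L'->H->R'->D->plug->D

D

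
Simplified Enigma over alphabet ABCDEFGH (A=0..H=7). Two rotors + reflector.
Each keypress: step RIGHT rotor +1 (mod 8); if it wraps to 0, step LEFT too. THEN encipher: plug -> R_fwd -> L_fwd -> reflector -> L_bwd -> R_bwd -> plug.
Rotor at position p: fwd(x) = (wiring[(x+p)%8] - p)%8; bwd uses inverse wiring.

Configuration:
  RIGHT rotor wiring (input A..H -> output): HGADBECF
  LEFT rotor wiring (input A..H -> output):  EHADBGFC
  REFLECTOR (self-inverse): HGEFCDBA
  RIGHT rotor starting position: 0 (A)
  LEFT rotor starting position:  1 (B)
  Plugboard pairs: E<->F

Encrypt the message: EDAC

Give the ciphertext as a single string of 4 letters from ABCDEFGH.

Char 1 ('E'): step: R->1, L=1; E->plug->F->R->B->L->H->refl->A->L'->D->R'->E->plug->F
Char 2 ('D'): step: R->2, L=1; D->plug->D->R->C->L->C->refl->E->L'->F->R'->G->plug->G
Char 3 ('A'): step: R->3, L=1; A->plug->A->R->A->L->G->refl->B->L'->G->R'->B->plug->B
Char 4 ('C'): step: R->4, L=1; C->plug->C->R->G->L->B->refl->G->L'->A->R'->B->plug->B

Answer: FGBB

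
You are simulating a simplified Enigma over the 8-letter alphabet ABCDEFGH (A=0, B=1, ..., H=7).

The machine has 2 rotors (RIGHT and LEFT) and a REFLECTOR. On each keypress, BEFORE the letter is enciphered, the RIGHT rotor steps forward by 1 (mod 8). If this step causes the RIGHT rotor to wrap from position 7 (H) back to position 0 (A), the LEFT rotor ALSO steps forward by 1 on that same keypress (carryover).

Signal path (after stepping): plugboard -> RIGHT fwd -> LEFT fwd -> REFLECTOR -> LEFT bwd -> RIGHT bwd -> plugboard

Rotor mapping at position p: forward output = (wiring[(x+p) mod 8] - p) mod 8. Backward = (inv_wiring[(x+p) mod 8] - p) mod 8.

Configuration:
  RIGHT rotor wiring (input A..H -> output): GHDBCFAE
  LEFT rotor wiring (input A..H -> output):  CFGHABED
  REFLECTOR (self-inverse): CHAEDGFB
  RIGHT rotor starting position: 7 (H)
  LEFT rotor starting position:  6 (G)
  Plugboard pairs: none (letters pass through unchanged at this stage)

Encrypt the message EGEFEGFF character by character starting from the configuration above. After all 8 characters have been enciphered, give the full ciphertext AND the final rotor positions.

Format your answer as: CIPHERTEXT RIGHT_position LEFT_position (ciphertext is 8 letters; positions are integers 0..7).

Answer: BHGDGFEA 7 7

Derivation:
Char 1 ('E'): step: R->0, L->7 (L advanced); E->plug->E->R->C->L->G->refl->F->L'->H->R'->B->plug->B
Char 2 ('G'): step: R->1, L=7; G->plug->G->R->D->L->H->refl->B->L'->F->R'->H->plug->H
Char 3 ('E'): step: R->2, L=7; E->plug->E->R->G->L->C->refl->A->L'->E->R'->G->plug->G
Char 4 ('F'): step: R->3, L=7; F->plug->F->R->D->L->H->refl->B->L'->F->R'->D->plug->D
Char 5 ('E'): step: R->4, L=7; E->plug->E->R->C->L->G->refl->F->L'->H->R'->G->plug->G
Char 6 ('G'): step: R->5, L=7; G->plug->G->R->E->L->A->refl->C->L'->G->R'->F->plug->F
Char 7 ('F'): step: R->6, L=7; F->plug->F->R->D->L->H->refl->B->L'->F->R'->E->plug->E
Char 8 ('F'): step: R->7, L=7; F->plug->F->R->D->L->H->refl->B->L'->F->R'->A->plug->A
Final: ciphertext=BHGDGFEA, RIGHT=7, LEFT=7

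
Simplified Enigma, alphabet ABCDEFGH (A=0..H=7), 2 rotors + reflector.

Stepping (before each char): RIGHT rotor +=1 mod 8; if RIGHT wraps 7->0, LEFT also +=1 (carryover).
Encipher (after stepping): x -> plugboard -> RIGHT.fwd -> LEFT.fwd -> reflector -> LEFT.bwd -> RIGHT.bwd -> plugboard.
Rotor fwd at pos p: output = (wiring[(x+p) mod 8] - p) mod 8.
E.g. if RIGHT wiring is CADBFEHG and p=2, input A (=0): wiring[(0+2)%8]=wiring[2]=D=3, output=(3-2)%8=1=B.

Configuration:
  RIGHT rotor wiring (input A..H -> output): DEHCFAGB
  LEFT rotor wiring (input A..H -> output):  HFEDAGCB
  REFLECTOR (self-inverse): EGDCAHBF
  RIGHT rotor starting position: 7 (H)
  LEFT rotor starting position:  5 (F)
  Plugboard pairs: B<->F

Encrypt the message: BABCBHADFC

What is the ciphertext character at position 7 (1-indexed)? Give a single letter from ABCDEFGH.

Char 1 ('B'): step: R->0, L->6 (L advanced); B->plug->F->R->A->L->E->refl->A->L'->H->R'->C->plug->C
Char 2 ('A'): step: R->1, L=6; A->plug->A->R->D->L->H->refl->F->L'->F->R'->F->plug->B
Char 3 ('B'): step: R->2, L=6; B->plug->F->R->H->L->A->refl->E->L'->A->R'->B->plug->F
Char 4 ('C'): step: R->3, L=6; C->plug->C->R->F->L->F->refl->H->L'->D->R'->D->plug->D
Char 5 ('B'): step: R->4, L=6; B->plug->F->R->A->L->E->refl->A->L'->H->R'->E->plug->E
Char 6 ('H'): step: R->5, L=6; H->plug->H->R->A->L->E->refl->A->L'->H->R'->E->plug->E
Char 7 ('A'): step: R->6, L=6; A->plug->A->R->A->L->E->refl->A->L'->H->R'->G->plug->G

G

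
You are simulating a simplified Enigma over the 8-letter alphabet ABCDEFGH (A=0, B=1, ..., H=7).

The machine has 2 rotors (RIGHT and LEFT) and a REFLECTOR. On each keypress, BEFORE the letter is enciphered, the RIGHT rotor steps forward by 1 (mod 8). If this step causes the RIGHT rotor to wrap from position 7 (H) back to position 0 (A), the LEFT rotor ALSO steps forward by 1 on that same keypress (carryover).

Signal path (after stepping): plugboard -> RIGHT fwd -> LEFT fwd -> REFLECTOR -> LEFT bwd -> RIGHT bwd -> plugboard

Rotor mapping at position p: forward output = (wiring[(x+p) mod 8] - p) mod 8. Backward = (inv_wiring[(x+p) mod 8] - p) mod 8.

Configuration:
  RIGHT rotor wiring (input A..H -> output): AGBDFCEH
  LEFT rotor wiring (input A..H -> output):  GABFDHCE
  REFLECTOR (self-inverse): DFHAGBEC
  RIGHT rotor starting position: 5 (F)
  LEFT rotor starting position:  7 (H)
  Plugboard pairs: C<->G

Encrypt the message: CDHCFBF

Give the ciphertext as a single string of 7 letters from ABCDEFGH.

Char 1 ('C'): step: R->6, L=7; C->plug->G->R->H->L->D->refl->A->L'->G->R'->A->plug->A
Char 2 ('D'): step: R->7, L=7; D->plug->D->R->C->L->B->refl->F->L'->A->R'->A->plug->A
Char 3 ('H'): step: R->0, L->0 (L advanced); H->plug->H->R->H->L->E->refl->G->L'->A->R'->A->plug->A
Char 4 ('C'): step: R->1, L=0; C->plug->G->R->G->L->C->refl->H->L'->F->R'->A->plug->A
Char 5 ('F'): step: R->2, L=0; F->plug->F->R->F->L->H->refl->C->L'->G->R'->G->plug->C
Char 6 ('B'): step: R->3, L=0; B->plug->B->R->C->L->B->refl->F->L'->D->R'->G->plug->C
Char 7 ('F'): step: R->4, L=0; F->plug->F->R->C->L->B->refl->F->L'->D->R'->D->plug->D

Answer: AAAACCD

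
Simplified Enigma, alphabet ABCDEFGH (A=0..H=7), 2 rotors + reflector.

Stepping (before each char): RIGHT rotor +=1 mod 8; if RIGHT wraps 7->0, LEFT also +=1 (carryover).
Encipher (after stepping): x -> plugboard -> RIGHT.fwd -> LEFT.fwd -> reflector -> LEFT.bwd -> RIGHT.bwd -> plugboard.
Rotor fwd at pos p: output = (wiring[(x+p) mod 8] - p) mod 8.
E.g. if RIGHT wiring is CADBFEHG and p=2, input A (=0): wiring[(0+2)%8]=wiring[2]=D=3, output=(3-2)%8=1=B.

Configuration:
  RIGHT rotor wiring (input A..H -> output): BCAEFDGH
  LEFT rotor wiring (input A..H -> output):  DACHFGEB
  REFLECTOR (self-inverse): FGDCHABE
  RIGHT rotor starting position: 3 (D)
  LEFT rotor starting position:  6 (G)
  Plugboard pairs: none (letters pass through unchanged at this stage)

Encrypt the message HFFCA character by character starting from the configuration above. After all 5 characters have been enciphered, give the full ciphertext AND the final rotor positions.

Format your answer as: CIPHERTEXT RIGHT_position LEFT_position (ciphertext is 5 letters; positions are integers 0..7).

Answer: EBDDG 0 7

Derivation:
Char 1 ('H'): step: R->4, L=6; H->plug->H->R->A->L->G->refl->B->L'->F->R'->E->plug->E
Char 2 ('F'): step: R->5, L=6; F->plug->F->R->D->L->C->refl->D->L'->B->R'->B->plug->B
Char 3 ('F'): step: R->6, L=6; F->plug->F->R->G->L->H->refl->E->L'->E->R'->D->plug->D
Char 4 ('C'): step: R->7, L=6; C->plug->C->R->D->L->C->refl->D->L'->B->R'->D->plug->D
Char 5 ('A'): step: R->0, L->7 (L advanced); A->plug->A->R->B->L->E->refl->H->L'->G->R'->G->plug->G
Final: ciphertext=EBDDG, RIGHT=0, LEFT=7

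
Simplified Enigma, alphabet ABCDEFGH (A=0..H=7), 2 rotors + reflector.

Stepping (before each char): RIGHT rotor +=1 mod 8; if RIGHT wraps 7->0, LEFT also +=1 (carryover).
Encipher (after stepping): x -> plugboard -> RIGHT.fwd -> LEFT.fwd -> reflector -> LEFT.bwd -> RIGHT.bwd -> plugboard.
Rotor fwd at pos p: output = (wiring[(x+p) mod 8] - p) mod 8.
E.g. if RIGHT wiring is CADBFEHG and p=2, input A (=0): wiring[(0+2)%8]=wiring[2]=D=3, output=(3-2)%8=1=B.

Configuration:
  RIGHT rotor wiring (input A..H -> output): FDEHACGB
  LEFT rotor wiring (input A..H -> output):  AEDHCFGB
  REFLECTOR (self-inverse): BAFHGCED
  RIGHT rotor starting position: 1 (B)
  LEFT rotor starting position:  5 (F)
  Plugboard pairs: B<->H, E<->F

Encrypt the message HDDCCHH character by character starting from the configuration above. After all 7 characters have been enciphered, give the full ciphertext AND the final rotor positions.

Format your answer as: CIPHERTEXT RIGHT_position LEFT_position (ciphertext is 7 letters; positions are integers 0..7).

Answer: AACBFBG 0 6

Derivation:
Char 1 ('H'): step: R->2, L=5; H->plug->B->R->F->L->G->refl->E->L'->C->R'->A->plug->A
Char 2 ('D'): step: R->3, L=5; D->plug->D->R->D->L->D->refl->H->L'->E->R'->A->plug->A
Char 3 ('D'): step: R->4, L=5; D->plug->D->R->F->L->G->refl->E->L'->C->R'->C->plug->C
Char 4 ('C'): step: R->5, L=5; C->plug->C->R->E->L->H->refl->D->L'->D->R'->H->plug->B
Char 5 ('C'): step: R->6, L=5; C->plug->C->R->H->L->F->refl->C->L'->G->R'->E->plug->F
Char 6 ('H'): step: R->7, L=5; H->plug->B->R->G->L->C->refl->F->L'->H->R'->H->plug->B
Char 7 ('H'): step: R->0, L->6 (L advanced); H->plug->B->R->D->L->G->refl->E->L'->G->R'->G->plug->G
Final: ciphertext=AACBFBG, RIGHT=0, LEFT=6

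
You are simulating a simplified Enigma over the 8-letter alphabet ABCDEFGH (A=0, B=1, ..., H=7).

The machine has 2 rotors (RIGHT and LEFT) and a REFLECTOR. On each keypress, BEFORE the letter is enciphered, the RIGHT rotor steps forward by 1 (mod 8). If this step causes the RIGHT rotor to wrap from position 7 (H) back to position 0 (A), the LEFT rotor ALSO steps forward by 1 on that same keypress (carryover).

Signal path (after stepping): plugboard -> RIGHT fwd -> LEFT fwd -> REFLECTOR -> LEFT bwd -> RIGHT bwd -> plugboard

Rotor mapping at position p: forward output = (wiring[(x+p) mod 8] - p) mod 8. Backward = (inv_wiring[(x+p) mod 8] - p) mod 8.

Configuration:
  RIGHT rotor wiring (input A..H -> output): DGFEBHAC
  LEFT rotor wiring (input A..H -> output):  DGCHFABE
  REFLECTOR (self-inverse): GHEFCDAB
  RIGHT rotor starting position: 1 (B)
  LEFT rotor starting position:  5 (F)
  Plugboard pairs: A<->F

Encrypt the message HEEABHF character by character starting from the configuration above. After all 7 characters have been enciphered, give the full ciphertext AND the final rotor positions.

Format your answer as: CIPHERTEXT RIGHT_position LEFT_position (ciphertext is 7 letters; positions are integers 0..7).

Answer: BGBCFDE 0 6

Derivation:
Char 1 ('H'): step: R->2, L=5; H->plug->H->R->E->L->B->refl->H->L'->C->R'->B->plug->B
Char 2 ('E'): step: R->3, L=5; E->plug->E->R->H->L->A->refl->G->L'->D->R'->G->plug->G
Char 3 ('E'): step: R->4, L=5; E->plug->E->R->H->L->A->refl->G->L'->D->R'->B->plug->B
Char 4 ('A'): step: R->5, L=5; A->plug->F->R->A->L->D->refl->F->L'->F->R'->C->plug->C
Char 5 ('B'): step: R->6, L=5; B->plug->B->R->E->L->B->refl->H->L'->C->R'->A->plug->F
Char 6 ('H'): step: R->7, L=5; H->plug->H->R->B->L->E->refl->C->L'->G->R'->D->plug->D
Char 7 ('F'): step: R->0, L->6 (L advanced); F->plug->A->R->D->L->A->refl->G->L'->B->R'->E->plug->E
Final: ciphertext=BGBCFDE, RIGHT=0, LEFT=6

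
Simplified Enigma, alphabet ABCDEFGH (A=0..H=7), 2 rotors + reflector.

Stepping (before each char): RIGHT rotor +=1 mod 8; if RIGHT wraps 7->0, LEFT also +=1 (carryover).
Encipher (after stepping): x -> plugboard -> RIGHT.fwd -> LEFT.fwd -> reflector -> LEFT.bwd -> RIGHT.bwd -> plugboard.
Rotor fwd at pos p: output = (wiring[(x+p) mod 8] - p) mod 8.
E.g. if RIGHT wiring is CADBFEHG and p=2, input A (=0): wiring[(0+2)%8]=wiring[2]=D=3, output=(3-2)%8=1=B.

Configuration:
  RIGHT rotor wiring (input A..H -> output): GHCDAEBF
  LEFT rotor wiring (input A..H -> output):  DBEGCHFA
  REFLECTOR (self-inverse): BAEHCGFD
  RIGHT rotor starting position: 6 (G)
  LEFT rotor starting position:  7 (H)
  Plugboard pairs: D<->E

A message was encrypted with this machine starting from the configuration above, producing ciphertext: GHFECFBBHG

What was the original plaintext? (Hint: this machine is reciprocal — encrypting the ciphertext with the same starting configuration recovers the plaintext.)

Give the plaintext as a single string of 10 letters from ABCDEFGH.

Answer: DDHGHGDEDA

Derivation:
Char 1 ('G'): step: R->7, L=7; G->plug->G->R->F->L->D->refl->H->L'->E->R'->E->plug->D
Char 2 ('H'): step: R->0, L->0 (L advanced); H->plug->H->R->F->L->H->refl->D->L'->A->R'->E->plug->D
Char 3 ('F'): step: R->1, L=0; F->plug->F->R->A->L->D->refl->H->L'->F->R'->H->plug->H
Char 4 ('E'): step: R->2, L=0; E->plug->D->R->C->L->E->refl->C->L'->E->R'->G->plug->G
Char 5 ('C'): step: R->3, L=0; C->plug->C->R->B->L->B->refl->A->L'->H->R'->H->plug->H
Char 6 ('F'): step: R->4, L=0; F->plug->F->R->D->L->G->refl->F->L'->G->R'->G->plug->G
Char 7 ('B'): step: R->5, L=0; B->plug->B->R->E->L->C->refl->E->L'->C->R'->E->plug->D
Char 8 ('B'): step: R->6, L=0; B->plug->B->R->H->L->A->refl->B->L'->B->R'->D->plug->E
Char 9 ('H'): step: R->7, L=0; H->plug->H->R->C->L->E->refl->C->L'->E->R'->E->plug->D
Char 10 ('G'): step: R->0, L->1 (L advanced); G->plug->G->R->B->L->D->refl->H->L'->G->R'->A->plug->A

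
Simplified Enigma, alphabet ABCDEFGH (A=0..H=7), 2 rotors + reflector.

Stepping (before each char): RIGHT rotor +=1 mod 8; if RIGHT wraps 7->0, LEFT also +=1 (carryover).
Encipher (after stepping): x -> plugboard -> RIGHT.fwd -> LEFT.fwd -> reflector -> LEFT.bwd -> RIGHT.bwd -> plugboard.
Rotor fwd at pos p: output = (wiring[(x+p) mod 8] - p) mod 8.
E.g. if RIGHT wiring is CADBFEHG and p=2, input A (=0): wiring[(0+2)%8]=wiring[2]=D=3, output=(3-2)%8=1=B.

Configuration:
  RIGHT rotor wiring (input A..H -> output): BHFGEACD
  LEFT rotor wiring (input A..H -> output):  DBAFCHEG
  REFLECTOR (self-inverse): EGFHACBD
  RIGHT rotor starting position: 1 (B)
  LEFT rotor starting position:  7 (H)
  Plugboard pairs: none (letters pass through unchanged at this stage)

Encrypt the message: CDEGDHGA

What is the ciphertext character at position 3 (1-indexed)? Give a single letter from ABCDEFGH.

Char 1 ('C'): step: R->2, L=7; C->plug->C->R->C->L->C->refl->F->L'->H->R'->G->plug->G
Char 2 ('D'): step: R->3, L=7; D->plug->D->R->H->L->F->refl->C->L'->C->R'->H->plug->H
Char 3 ('E'): step: R->4, L=7; E->plug->E->R->F->L->D->refl->H->L'->A->R'->A->plug->A

A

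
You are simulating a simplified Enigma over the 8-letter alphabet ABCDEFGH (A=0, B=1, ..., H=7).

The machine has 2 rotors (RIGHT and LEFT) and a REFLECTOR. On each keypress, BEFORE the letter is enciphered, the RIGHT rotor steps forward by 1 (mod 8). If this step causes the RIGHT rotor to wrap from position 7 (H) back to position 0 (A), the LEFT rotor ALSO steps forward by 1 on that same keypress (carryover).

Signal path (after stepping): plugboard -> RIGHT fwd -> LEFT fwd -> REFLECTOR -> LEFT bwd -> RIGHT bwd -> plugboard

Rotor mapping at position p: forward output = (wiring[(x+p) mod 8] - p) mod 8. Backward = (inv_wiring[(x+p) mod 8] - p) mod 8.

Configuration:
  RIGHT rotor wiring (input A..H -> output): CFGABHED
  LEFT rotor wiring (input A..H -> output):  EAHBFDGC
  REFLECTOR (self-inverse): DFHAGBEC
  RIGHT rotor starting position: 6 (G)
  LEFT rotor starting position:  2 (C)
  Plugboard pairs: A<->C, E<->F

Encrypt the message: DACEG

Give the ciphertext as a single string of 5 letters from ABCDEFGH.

Answer: CBHCH

Derivation:
Char 1 ('D'): step: R->7, L=2; D->plug->D->R->H->L->G->refl->E->L'->E->R'->A->plug->C
Char 2 ('A'): step: R->0, L->3 (L advanced); A->plug->C->R->G->L->F->refl->B->L'->F->R'->B->plug->B
Char 3 ('C'): step: R->1, L=3; C->plug->A->R->E->L->H->refl->C->L'->B->R'->H->plug->H
Char 4 ('E'): step: R->2, L=3; E->plug->F->R->B->L->C->refl->H->L'->E->R'->A->plug->C
Char 5 ('G'): step: R->3, L=3; G->plug->G->R->C->L->A->refl->D->L'->D->R'->H->plug->H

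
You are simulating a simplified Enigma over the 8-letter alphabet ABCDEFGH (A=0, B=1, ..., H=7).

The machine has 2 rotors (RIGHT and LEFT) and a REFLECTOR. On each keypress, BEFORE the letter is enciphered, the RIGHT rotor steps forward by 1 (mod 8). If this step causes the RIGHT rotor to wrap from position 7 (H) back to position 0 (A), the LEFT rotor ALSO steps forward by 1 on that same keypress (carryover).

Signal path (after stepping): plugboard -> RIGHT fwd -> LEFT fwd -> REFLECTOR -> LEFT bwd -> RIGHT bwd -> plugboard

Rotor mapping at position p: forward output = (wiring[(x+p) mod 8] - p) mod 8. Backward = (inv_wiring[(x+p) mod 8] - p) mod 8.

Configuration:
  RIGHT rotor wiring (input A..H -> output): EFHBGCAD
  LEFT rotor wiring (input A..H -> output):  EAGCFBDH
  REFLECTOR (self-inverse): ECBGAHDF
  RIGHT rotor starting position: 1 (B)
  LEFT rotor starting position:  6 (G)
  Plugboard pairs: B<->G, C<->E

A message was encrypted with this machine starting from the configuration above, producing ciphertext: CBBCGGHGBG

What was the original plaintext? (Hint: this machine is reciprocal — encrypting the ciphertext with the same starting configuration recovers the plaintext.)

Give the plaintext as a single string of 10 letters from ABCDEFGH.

Char 1 ('C'): step: R->2, L=6; C->plug->E->R->G->L->H->refl->F->L'->A->R'->D->plug->D
Char 2 ('B'): step: R->3, L=6; B->plug->G->R->C->L->G->refl->D->L'->H->R'->C->plug->E
Char 3 ('B'): step: R->4, L=6; B->plug->G->R->D->L->C->refl->B->L'->B->R'->F->plug->F
Char 4 ('C'): step: R->5, L=6; C->plug->E->R->A->L->F->refl->H->L'->G->R'->C->plug->E
Char 5 ('G'): step: R->6, L=6; G->plug->B->R->F->L->E->refl->A->L'->E->R'->H->plug->H
Char 6 ('G'): step: R->7, L=6; G->plug->B->R->F->L->E->refl->A->L'->E->R'->A->plug->A
Char 7 ('H'): step: R->0, L->7 (L advanced); H->plug->H->R->D->L->H->refl->F->L'->B->R'->D->plug->D
Char 8 ('G'): step: R->1, L=7; G->plug->B->R->G->L->C->refl->B->L'->C->R'->G->plug->B
Char 9 ('B'): step: R->2, L=7; B->plug->G->R->C->L->B->refl->C->L'->G->R'->E->plug->C
Char 10 ('G'): step: R->3, L=7; G->plug->B->R->D->L->H->refl->F->L'->B->R'->F->plug->F

Answer: DEFEHADBCF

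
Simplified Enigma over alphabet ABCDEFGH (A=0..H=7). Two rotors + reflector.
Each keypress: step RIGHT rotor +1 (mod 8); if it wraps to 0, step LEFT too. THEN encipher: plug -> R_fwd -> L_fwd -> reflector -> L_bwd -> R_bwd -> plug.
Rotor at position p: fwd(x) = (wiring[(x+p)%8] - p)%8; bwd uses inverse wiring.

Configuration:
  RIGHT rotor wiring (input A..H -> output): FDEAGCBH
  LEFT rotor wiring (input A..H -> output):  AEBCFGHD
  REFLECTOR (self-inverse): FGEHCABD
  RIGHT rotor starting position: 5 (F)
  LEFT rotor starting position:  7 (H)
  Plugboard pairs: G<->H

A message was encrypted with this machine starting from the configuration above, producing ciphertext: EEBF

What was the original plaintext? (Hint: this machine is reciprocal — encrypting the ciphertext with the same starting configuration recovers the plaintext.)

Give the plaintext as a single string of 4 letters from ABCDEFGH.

Char 1 ('E'): step: R->6, L=7; E->plug->E->R->G->L->H->refl->D->L'->E->R'->H->plug->G
Char 2 ('E'): step: R->7, L=7; E->plug->E->R->B->L->B->refl->G->L'->F->R'->D->plug->D
Char 3 ('B'): step: R->0, L->0 (L advanced); B->plug->B->R->D->L->C->refl->E->L'->B->R'->G->plug->H
Char 4 ('F'): step: R->1, L=0; F->plug->F->R->A->L->A->refl->F->L'->E->R'->H->plug->G

Answer: GDHG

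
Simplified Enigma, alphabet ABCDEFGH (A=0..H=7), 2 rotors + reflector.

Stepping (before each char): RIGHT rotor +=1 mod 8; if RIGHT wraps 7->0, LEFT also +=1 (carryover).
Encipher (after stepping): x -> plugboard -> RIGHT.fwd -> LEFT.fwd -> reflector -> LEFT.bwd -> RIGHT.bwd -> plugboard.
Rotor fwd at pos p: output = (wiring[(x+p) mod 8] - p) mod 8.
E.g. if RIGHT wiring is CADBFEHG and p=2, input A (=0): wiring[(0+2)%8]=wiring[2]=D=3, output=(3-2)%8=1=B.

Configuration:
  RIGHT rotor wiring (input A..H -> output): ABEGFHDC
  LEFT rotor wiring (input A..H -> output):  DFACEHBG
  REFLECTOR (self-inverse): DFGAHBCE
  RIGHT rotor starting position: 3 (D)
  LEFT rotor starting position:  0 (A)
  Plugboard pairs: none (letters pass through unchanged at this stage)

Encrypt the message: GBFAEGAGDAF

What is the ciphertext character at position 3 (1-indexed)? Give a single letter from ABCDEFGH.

Char 1 ('G'): step: R->4, L=0; G->plug->G->R->A->L->D->refl->A->L'->C->R'->H->plug->H
Char 2 ('B'): step: R->5, L=0; B->plug->B->R->G->L->B->refl->F->L'->B->R'->G->plug->G
Char 3 ('F'): step: R->6, L=0; F->plug->F->R->A->L->D->refl->A->L'->C->R'->C->plug->C

C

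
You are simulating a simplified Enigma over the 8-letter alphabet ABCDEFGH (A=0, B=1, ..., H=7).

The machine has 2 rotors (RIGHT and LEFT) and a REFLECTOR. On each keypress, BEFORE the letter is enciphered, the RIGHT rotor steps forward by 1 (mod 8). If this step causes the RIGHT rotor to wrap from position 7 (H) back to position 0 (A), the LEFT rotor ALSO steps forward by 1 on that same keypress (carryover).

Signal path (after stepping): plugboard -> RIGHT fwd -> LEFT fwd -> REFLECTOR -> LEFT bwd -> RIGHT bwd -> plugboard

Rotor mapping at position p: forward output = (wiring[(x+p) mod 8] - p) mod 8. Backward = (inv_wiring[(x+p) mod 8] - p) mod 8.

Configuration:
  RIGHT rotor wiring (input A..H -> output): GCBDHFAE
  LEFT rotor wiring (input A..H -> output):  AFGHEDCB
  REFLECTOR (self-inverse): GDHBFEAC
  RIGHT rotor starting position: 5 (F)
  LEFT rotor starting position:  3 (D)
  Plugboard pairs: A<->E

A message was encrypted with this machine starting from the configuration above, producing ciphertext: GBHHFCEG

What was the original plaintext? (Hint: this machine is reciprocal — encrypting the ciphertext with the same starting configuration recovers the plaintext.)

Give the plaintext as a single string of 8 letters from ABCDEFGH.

Answer: HHDFHECD

Derivation:
Char 1 ('G'): step: R->6, L=3; G->plug->G->R->B->L->B->refl->D->L'->H->R'->H->plug->H
Char 2 ('B'): step: R->7, L=3; B->plug->B->R->H->L->D->refl->B->L'->B->R'->H->plug->H
Char 3 ('H'): step: R->0, L->4 (L advanced); H->plug->H->R->E->L->E->refl->F->L'->D->R'->D->plug->D
Char 4 ('H'): step: R->1, L=4; H->plug->H->R->F->L->B->refl->D->L'->H->R'->F->plug->F
Char 5 ('F'): step: R->2, L=4; F->plug->F->R->C->L->G->refl->A->L'->A->R'->H->plug->H
Char 6 ('C'): step: R->3, L=4; C->plug->C->R->C->L->G->refl->A->L'->A->R'->A->plug->E
Char 7 ('E'): step: R->4, L=4; E->plug->A->R->D->L->F->refl->E->L'->E->R'->C->plug->C
Char 8 ('G'): step: R->5, L=4; G->plug->G->R->G->L->C->refl->H->L'->B->R'->D->plug->D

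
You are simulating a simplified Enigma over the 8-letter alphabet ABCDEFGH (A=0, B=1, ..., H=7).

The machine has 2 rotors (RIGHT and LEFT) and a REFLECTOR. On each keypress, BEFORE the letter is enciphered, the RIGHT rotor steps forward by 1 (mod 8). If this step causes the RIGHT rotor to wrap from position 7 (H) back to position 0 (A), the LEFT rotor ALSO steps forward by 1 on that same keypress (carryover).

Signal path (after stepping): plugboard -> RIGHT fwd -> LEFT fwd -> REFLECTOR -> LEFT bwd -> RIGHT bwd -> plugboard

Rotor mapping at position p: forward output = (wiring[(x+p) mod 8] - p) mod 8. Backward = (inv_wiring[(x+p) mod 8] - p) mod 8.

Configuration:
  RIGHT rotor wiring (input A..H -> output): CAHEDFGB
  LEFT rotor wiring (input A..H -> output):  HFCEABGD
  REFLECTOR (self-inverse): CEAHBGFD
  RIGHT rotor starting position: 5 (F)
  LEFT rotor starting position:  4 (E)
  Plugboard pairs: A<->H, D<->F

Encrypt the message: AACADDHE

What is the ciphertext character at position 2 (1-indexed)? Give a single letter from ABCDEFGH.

Char 1 ('A'): step: R->6, L=4; A->plug->H->R->H->L->A->refl->C->L'->C->R'->D->plug->F
Char 2 ('A'): step: R->7, L=4; A->plug->H->R->H->L->A->refl->C->L'->C->R'->A->plug->H

H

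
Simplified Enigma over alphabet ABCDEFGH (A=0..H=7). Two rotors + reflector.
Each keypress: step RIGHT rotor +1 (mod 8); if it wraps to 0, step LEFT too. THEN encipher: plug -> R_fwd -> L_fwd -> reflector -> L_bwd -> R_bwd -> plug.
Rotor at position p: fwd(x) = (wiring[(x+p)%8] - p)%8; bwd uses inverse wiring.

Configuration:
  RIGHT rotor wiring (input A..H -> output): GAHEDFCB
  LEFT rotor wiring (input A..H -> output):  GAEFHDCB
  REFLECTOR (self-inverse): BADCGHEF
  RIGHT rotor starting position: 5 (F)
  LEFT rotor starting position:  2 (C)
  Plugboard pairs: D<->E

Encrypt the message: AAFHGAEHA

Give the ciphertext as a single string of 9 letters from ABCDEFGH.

Char 1 ('A'): step: R->6, L=2; A->plug->A->R->E->L->A->refl->B->L'->D->R'->B->plug->B
Char 2 ('A'): step: R->7, L=2; A->plug->A->R->C->L->F->refl->H->L'->F->R'->E->plug->D
Char 3 ('F'): step: R->0, L->3 (L advanced); F->plug->F->R->F->L->D->refl->C->L'->A->R'->B->plug->B
Char 4 ('H'): step: R->1, L=3; H->plug->H->R->F->L->D->refl->C->L'->A->R'->G->plug->G
Char 5 ('G'): step: R->2, L=3; G->plug->G->R->E->L->G->refl->E->L'->B->R'->C->plug->C
Char 6 ('A'): step: R->3, L=3; A->plug->A->R->B->L->E->refl->G->L'->E->R'->H->plug->H
Char 7 ('E'): step: R->4, L=3; E->plug->D->R->F->L->D->refl->C->L'->A->R'->H->plug->H
Char 8 ('H'): step: R->5, L=3; H->plug->H->R->G->L->F->refl->H->L'->D->R'->E->plug->D
Char 9 ('A'): step: R->6, L=3; A->plug->A->R->E->L->G->refl->E->L'->B->R'->E->plug->D

Answer: BDBGCHHDD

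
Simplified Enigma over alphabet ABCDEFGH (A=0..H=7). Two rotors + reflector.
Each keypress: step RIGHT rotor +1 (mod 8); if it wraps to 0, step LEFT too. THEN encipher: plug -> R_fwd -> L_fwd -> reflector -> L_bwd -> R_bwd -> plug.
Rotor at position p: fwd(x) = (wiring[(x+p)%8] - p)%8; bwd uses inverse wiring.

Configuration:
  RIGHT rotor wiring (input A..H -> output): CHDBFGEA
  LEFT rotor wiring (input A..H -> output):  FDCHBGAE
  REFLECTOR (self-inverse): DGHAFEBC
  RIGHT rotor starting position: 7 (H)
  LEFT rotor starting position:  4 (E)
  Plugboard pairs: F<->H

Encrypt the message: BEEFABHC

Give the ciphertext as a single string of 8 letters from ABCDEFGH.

Answer: EGHGHDDD

Derivation:
Char 1 ('B'): step: R->0, L->5 (L advanced); B->plug->B->R->H->L->E->refl->F->L'->F->R'->E->plug->E
Char 2 ('E'): step: R->1, L=5; E->plug->E->R->F->L->F->refl->E->L'->H->R'->G->plug->G
Char 3 ('E'): step: R->2, L=5; E->plug->E->R->C->L->H->refl->C->L'->G->R'->F->plug->H
Char 4 ('F'): step: R->3, L=5; F->plug->H->R->A->L->B->refl->G->L'->E->R'->G->plug->G
Char 5 ('A'): step: R->4, L=5; A->plug->A->R->B->L->D->refl->A->L'->D->R'->F->plug->H
Char 6 ('B'): step: R->5, L=5; B->plug->B->R->H->L->E->refl->F->L'->F->R'->D->plug->D
Char 7 ('H'): step: R->6, L=5; H->plug->F->R->D->L->A->refl->D->L'->B->R'->D->plug->D
Char 8 ('C'): step: R->7, L=5; C->plug->C->R->A->L->B->refl->G->L'->E->R'->D->plug->D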